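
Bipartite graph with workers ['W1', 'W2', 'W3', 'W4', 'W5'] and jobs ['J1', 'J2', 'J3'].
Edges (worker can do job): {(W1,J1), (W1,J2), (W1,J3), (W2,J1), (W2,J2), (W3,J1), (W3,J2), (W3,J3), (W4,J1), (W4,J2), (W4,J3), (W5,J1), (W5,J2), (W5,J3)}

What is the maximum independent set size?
Maximum independent set = 5

By König's theorem:
- Min vertex cover = Max matching = 3
- Max independent set = Total vertices - Min vertex cover
- Max independent set = 8 - 3 = 5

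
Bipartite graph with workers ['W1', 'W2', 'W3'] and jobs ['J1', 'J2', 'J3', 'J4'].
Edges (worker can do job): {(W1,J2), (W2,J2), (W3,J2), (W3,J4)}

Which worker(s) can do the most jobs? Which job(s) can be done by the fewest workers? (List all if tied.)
Most versatile: W3 (2 jobs); Least covered: J1, J3 (0 workers)

Worker degrees (jobs they can do): W1:1, W2:1, W3:2
Job degrees (workers who can do it): J1:0, J2:3, J3:0, J4:1

Maximum worker degree is 2, achieved by: W3
Minimum job degree is 0, achieved by: J1, J3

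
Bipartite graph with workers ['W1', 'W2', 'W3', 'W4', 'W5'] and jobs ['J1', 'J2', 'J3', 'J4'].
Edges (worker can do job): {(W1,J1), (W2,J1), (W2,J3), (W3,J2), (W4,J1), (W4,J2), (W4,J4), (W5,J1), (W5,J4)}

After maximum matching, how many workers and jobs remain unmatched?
Unmatched: 1 workers, 0 jobs

Maximum matching size: 4
Workers: 5 total, 4 matched, 1 unmatched
Jobs: 4 total, 4 matched, 0 unmatched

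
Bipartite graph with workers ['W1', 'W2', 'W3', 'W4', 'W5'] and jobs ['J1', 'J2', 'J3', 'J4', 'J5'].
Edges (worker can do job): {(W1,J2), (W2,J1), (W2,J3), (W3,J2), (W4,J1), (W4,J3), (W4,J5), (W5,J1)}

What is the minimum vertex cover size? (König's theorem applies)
Minimum vertex cover size = 4

By König's theorem: in bipartite graphs,
min vertex cover = max matching = 4

Maximum matching has size 4, so minimum vertex cover also has size 4.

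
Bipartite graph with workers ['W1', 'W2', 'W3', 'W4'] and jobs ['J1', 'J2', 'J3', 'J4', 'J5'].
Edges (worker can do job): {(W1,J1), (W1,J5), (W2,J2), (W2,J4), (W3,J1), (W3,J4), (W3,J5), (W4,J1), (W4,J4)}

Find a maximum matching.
Matching: {(W1,J5), (W2,J2), (W3,J4), (W4,J1)}

Maximum matching (size 4):
  W1 → J5
  W2 → J2
  W3 → J4
  W4 → J1

Each worker is assigned to at most one job, and each job to at most one worker.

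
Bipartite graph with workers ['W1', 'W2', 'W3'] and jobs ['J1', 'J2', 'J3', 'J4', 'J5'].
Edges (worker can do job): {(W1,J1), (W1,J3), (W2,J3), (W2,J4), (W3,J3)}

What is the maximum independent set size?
Maximum independent set = 5

By König's theorem:
- Min vertex cover = Max matching = 3
- Max independent set = Total vertices - Min vertex cover
- Max independent set = 8 - 3 = 5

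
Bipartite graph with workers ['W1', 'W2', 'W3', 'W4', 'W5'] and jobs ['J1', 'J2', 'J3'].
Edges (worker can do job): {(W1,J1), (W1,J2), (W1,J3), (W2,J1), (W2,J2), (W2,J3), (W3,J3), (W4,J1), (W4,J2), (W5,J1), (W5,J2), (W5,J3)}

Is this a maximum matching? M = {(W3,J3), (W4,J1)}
No, size 2 is not maximum

Proposed matching has size 2.
Maximum matching size for this graph: 3.

This is NOT maximum - can be improved to size 3.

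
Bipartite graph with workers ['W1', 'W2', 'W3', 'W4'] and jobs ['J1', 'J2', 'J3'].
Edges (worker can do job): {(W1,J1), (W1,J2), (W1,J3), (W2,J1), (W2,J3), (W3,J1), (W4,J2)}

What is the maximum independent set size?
Maximum independent set = 4

By König's theorem:
- Min vertex cover = Max matching = 3
- Max independent set = Total vertices - Min vertex cover
- Max independent set = 7 - 3 = 4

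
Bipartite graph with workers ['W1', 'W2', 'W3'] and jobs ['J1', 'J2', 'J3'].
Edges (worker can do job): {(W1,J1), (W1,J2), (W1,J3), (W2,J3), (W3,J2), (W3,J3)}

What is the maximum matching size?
Maximum matching size = 3

Maximum matching: {(W1,J1), (W2,J3), (W3,J2)}
Size: 3

This assigns 3 workers to 3 distinct jobs.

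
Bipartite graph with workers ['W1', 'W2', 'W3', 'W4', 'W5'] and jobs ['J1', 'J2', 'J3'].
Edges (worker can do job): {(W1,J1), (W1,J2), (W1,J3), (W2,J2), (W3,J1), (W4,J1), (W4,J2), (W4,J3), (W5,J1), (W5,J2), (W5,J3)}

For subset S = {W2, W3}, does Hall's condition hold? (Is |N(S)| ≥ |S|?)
Yes: |N(S)| = 2, |S| = 2

Subset S = {W2, W3}
Neighbors N(S) = {J1, J2}

|N(S)| = 2, |S| = 2
Hall's condition: |N(S)| ≥ |S| is satisfied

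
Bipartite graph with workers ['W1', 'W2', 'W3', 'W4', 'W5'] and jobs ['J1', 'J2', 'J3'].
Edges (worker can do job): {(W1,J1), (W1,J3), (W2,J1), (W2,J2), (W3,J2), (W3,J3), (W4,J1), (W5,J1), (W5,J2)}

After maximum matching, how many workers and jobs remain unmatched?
Unmatched: 2 workers, 0 jobs

Maximum matching size: 3
Workers: 5 total, 3 matched, 2 unmatched
Jobs: 3 total, 3 matched, 0 unmatched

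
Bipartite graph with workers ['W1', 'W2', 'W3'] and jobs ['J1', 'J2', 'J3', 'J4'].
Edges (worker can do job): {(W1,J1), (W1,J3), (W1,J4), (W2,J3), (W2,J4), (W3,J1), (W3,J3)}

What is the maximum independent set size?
Maximum independent set = 4

By König's theorem:
- Min vertex cover = Max matching = 3
- Max independent set = Total vertices - Min vertex cover
- Max independent set = 7 - 3 = 4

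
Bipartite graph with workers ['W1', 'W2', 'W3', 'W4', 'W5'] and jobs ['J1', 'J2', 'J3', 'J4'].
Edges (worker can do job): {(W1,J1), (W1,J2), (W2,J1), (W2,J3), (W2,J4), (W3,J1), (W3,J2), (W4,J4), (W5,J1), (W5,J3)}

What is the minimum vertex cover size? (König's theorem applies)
Minimum vertex cover size = 4

By König's theorem: in bipartite graphs,
min vertex cover = max matching = 4

Maximum matching has size 4, so minimum vertex cover also has size 4.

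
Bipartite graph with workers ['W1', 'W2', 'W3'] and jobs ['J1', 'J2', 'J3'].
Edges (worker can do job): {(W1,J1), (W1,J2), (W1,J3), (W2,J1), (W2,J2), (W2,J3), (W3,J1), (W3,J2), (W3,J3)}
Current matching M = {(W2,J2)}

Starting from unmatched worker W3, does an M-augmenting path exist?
Yes: W3 → J1

An M-augmenting path alternates non-matching / matching edges, starting and ending at unmatched vertices.
Path: W3 → J1
(J1 is unmatched in M, so the path is augmenting.)
Flipping edges along this path would increase |M| from 1 to 2.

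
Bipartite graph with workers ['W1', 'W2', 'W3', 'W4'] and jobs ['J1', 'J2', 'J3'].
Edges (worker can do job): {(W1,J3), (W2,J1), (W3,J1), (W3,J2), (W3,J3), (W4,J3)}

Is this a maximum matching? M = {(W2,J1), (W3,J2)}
No, size 2 is not maximum

Proposed matching has size 2.
Maximum matching size for this graph: 3.

This is NOT maximum - can be improved to size 3.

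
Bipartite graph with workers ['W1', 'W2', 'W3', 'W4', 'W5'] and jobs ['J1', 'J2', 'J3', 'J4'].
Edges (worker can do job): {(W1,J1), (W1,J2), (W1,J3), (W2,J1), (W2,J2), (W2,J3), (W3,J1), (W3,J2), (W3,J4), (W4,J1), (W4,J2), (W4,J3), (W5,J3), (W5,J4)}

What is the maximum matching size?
Maximum matching size = 4

Maximum matching: {(W1,J2), (W3,J4), (W4,J1), (W5,J3)}
Size: 4

This assigns 4 workers to 4 distinct jobs.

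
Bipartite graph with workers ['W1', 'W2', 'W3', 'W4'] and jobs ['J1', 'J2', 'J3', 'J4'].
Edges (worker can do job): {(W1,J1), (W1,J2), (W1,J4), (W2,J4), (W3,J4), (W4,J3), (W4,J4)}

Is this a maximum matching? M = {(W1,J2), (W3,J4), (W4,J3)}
Yes, size 3 is maximum

Proposed matching has size 3.
Maximum matching size for this graph: 3.

This is a maximum matching.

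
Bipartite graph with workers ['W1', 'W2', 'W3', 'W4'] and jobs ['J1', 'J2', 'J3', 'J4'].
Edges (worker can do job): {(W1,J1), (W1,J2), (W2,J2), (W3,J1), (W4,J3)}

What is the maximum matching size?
Maximum matching size = 3

Maximum matching: {(W1,J2), (W3,J1), (W4,J3)}
Size: 3

This assigns 3 workers to 3 distinct jobs.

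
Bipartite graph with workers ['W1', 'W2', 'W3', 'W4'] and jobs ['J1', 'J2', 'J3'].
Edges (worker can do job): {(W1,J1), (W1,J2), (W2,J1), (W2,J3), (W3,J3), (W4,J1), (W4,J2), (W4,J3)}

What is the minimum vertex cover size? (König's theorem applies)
Minimum vertex cover size = 3

By König's theorem: in bipartite graphs,
min vertex cover = max matching = 3

Maximum matching has size 3, so minimum vertex cover also has size 3.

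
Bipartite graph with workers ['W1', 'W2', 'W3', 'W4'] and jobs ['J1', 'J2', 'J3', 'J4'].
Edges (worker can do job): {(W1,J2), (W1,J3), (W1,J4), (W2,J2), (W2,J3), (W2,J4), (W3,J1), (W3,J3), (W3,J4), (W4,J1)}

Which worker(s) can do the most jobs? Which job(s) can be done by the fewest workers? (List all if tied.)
Most versatile: W1, W2, W3 (3 jobs); Least covered: J1, J2 (2 workers)

Worker degrees (jobs they can do): W1:3, W2:3, W3:3, W4:1
Job degrees (workers who can do it): J1:2, J2:2, J3:3, J4:3

Maximum worker degree is 3, achieved by: W1, W2, W3
Minimum job degree is 2, achieved by: J1, J2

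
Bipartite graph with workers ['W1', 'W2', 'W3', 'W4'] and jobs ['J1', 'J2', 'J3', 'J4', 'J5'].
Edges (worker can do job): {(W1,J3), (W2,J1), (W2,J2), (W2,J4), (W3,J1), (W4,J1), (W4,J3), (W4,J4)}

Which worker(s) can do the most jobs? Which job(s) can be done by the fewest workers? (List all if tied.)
Most versatile: W2, W4 (3 jobs); Least covered: J5 (0 workers)

Worker degrees (jobs they can do): W1:1, W2:3, W3:1, W4:3
Job degrees (workers who can do it): J1:3, J2:1, J3:2, J4:2, J5:0

Maximum worker degree is 3, achieved by: W2, W4
Minimum job degree is 0, achieved by: J5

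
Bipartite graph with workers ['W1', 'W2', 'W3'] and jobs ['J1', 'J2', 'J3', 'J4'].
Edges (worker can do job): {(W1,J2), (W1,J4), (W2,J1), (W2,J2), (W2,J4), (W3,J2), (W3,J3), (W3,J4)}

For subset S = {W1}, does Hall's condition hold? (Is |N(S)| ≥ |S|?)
Yes: |N(S)| = 2, |S| = 1

Subset S = {W1}
Neighbors N(S) = {J2, J4}

|N(S)| = 2, |S| = 1
Hall's condition: |N(S)| ≥ |S| is satisfied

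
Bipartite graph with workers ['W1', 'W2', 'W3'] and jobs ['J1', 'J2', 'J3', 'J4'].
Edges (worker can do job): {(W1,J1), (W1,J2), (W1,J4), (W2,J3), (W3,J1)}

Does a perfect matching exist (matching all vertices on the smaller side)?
Yes, perfect matching exists (size 3)

Perfect matching: {(W1,J4), (W2,J3), (W3,J1)}
All 3 vertices on the smaller side are matched.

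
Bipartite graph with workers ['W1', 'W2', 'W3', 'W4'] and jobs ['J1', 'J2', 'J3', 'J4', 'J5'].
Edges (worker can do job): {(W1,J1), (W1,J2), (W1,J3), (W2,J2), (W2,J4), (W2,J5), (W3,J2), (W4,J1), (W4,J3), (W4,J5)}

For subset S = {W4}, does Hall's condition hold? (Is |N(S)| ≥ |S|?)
Yes: |N(S)| = 3, |S| = 1

Subset S = {W4}
Neighbors N(S) = {J1, J3, J5}

|N(S)| = 3, |S| = 1
Hall's condition: |N(S)| ≥ |S| is satisfied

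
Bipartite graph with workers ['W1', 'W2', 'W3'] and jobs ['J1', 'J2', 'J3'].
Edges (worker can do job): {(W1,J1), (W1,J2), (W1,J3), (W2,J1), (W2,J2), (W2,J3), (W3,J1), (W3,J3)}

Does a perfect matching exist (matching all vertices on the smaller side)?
Yes, perfect matching exists (size 3)

Perfect matching: {(W1,J2), (W2,J3), (W3,J1)}
All 3 vertices on the smaller side are matched.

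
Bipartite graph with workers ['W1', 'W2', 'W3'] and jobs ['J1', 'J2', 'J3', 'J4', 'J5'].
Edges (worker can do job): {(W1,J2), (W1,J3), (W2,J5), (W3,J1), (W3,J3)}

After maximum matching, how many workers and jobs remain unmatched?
Unmatched: 0 workers, 2 jobs

Maximum matching size: 3
Workers: 3 total, 3 matched, 0 unmatched
Jobs: 5 total, 3 matched, 2 unmatched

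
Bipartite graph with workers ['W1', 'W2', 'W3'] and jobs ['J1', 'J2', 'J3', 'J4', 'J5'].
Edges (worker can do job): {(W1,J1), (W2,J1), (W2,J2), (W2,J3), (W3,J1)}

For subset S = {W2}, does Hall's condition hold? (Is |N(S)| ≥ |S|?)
Yes: |N(S)| = 3, |S| = 1

Subset S = {W2}
Neighbors N(S) = {J1, J2, J3}

|N(S)| = 3, |S| = 1
Hall's condition: |N(S)| ≥ |S| is satisfied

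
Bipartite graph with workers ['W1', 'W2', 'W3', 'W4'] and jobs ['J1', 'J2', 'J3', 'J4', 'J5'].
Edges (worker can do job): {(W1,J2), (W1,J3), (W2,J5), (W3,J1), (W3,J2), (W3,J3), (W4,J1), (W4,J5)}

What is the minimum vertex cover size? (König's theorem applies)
Minimum vertex cover size = 4

By König's theorem: in bipartite graphs,
min vertex cover = max matching = 4

Maximum matching has size 4, so minimum vertex cover also has size 4.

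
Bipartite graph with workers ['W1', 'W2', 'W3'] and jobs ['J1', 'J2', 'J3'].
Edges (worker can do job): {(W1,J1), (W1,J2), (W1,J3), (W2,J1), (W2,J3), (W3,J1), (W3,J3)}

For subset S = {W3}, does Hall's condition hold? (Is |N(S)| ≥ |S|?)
Yes: |N(S)| = 2, |S| = 1

Subset S = {W3}
Neighbors N(S) = {J1, J3}

|N(S)| = 2, |S| = 1
Hall's condition: |N(S)| ≥ |S| is satisfied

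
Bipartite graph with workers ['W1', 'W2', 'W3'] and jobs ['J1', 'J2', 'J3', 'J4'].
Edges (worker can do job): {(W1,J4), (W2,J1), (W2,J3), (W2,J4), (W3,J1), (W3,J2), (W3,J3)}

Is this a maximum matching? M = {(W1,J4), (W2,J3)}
No, size 2 is not maximum

Proposed matching has size 2.
Maximum matching size for this graph: 3.

This is NOT maximum - can be improved to size 3.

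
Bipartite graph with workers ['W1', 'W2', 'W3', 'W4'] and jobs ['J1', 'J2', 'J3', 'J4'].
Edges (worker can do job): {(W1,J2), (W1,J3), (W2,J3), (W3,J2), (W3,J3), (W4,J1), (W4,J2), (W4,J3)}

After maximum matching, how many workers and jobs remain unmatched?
Unmatched: 1 workers, 1 jobs

Maximum matching size: 3
Workers: 4 total, 3 matched, 1 unmatched
Jobs: 4 total, 3 matched, 1 unmatched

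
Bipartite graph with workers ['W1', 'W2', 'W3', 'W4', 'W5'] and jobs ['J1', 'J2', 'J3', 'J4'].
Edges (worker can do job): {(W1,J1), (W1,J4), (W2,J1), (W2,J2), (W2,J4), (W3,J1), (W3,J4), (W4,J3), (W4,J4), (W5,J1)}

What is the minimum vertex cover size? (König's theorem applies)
Minimum vertex cover size = 4

By König's theorem: in bipartite graphs,
min vertex cover = max matching = 4

Maximum matching has size 4, so minimum vertex cover also has size 4.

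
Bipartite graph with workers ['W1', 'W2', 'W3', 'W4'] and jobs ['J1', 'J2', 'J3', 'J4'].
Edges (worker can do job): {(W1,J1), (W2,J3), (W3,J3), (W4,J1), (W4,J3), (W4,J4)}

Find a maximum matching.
Matching: {(W1,J1), (W3,J3), (W4,J4)}

Maximum matching (size 3):
  W1 → J1
  W3 → J3
  W4 → J4

Each worker is assigned to at most one job, and each job to at most one worker.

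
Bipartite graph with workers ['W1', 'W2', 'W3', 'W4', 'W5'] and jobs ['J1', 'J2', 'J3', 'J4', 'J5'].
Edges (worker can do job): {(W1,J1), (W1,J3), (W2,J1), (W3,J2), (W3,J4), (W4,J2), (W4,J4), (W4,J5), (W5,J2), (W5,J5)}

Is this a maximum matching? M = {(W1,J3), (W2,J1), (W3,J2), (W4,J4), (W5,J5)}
Yes, size 5 is maximum

Proposed matching has size 5.
Maximum matching size for this graph: 5.

This is a maximum matching.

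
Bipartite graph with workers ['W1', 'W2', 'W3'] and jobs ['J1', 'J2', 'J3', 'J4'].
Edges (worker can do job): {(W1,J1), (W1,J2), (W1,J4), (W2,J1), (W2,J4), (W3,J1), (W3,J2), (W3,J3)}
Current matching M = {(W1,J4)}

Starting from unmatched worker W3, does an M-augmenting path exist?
Yes: W3 → J2

An M-augmenting path alternates non-matching / matching edges, starting and ending at unmatched vertices.
Path: W3 → J2
(J2 is unmatched in M, so the path is augmenting.)
Flipping edges along this path would increase |M| from 1 to 2.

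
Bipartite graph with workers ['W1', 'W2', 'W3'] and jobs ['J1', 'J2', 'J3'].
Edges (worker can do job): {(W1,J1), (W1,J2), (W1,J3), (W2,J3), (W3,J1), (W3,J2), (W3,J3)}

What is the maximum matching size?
Maximum matching size = 3

Maximum matching: {(W1,J2), (W2,J3), (W3,J1)}
Size: 3

This assigns 3 workers to 3 distinct jobs.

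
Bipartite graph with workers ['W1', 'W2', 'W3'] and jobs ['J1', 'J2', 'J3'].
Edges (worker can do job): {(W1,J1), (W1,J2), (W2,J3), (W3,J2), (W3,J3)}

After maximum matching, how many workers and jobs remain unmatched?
Unmatched: 0 workers, 0 jobs

Maximum matching size: 3
Workers: 3 total, 3 matched, 0 unmatched
Jobs: 3 total, 3 matched, 0 unmatched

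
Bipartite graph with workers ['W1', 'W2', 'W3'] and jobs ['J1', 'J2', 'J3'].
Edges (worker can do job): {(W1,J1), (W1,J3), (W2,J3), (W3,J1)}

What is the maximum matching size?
Maximum matching size = 2

Maximum matching: {(W1,J3), (W3,J1)}
Size: 2

This assigns 2 workers to 2 distinct jobs.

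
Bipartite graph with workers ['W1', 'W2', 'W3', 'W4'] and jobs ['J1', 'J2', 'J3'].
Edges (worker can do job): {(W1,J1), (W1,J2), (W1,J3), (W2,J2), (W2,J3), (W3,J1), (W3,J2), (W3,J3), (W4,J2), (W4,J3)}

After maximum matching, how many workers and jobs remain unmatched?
Unmatched: 1 workers, 0 jobs

Maximum matching size: 3
Workers: 4 total, 3 matched, 1 unmatched
Jobs: 3 total, 3 matched, 0 unmatched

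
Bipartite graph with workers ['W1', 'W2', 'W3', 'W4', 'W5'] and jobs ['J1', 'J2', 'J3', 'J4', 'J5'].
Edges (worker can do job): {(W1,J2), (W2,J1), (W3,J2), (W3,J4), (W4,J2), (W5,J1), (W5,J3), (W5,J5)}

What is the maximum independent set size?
Maximum independent set = 6

By König's theorem:
- Min vertex cover = Max matching = 4
- Max independent set = Total vertices - Min vertex cover
- Max independent set = 10 - 4 = 6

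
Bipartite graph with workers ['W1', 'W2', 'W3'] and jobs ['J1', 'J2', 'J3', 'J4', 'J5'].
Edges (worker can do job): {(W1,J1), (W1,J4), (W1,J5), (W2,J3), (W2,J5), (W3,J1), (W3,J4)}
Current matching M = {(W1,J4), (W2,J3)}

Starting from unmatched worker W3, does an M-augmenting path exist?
Yes: W3 → J1

An M-augmenting path alternates non-matching / matching edges, starting and ending at unmatched vertices.
Path: W3 → J1
(J1 is unmatched in M, so the path is augmenting.)
Flipping edges along this path would increase |M| from 2 to 3.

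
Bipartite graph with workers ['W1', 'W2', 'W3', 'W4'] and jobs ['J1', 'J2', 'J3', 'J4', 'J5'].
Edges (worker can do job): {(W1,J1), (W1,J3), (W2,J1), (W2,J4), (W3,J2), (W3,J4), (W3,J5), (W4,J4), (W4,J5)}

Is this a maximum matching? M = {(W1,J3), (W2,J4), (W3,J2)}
No, size 3 is not maximum

Proposed matching has size 3.
Maximum matching size for this graph: 4.

This is NOT maximum - can be improved to size 4.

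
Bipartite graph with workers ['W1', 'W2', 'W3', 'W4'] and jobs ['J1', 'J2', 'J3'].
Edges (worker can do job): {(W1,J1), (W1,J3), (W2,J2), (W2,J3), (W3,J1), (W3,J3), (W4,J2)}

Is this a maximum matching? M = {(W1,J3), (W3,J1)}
No, size 2 is not maximum

Proposed matching has size 2.
Maximum matching size for this graph: 3.

This is NOT maximum - can be improved to size 3.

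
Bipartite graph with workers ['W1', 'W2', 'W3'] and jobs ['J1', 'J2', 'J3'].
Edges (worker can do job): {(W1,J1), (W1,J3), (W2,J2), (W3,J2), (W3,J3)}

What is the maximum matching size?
Maximum matching size = 3

Maximum matching: {(W1,J1), (W2,J2), (W3,J3)}
Size: 3

This assigns 3 workers to 3 distinct jobs.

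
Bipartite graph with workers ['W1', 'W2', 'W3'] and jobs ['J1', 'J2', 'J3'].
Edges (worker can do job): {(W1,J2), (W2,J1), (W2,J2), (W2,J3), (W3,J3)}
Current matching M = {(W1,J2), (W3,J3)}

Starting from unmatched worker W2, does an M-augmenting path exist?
Yes: W2 → J1

An M-augmenting path alternates non-matching / matching edges, starting and ending at unmatched vertices.
Path: W2 → J1
(J1 is unmatched in M, so the path is augmenting.)
Flipping edges along this path would increase |M| from 2 to 3.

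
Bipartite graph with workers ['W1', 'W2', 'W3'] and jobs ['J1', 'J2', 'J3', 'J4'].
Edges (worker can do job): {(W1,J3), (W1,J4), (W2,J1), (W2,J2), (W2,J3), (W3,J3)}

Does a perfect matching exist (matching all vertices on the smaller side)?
Yes, perfect matching exists (size 3)

Perfect matching: {(W1,J4), (W2,J1), (W3,J3)}
All 3 vertices on the smaller side are matched.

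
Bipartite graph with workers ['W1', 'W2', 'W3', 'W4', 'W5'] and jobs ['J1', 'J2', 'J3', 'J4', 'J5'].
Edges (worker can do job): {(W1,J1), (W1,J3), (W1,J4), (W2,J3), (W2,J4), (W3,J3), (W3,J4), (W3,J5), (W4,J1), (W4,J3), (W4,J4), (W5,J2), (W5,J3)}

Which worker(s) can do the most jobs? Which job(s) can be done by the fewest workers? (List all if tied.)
Most versatile: W1, W3, W4 (3 jobs); Least covered: J2, J5 (1 workers)

Worker degrees (jobs they can do): W1:3, W2:2, W3:3, W4:3, W5:2
Job degrees (workers who can do it): J1:2, J2:1, J3:5, J4:4, J5:1

Maximum worker degree is 3, achieved by: W1, W3, W4
Minimum job degree is 1, achieved by: J2, J5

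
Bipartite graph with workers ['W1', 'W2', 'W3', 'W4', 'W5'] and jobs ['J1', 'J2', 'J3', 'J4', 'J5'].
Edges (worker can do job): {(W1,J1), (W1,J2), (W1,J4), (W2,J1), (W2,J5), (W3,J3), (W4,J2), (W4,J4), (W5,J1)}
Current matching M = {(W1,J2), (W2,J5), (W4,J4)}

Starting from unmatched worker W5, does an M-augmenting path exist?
Yes: W5 → J1

An M-augmenting path alternates non-matching / matching edges, starting and ending at unmatched vertices.
Path: W5 → J1
(J1 is unmatched in M, so the path is augmenting.)
Flipping edges along this path would increase |M| from 3 to 4.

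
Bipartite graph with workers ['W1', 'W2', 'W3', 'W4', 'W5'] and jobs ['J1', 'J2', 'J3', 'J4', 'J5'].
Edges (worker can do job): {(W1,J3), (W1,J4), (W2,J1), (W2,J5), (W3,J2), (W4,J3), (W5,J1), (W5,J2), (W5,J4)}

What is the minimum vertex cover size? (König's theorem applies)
Minimum vertex cover size = 5

By König's theorem: in bipartite graphs,
min vertex cover = max matching = 5

Maximum matching has size 5, so minimum vertex cover also has size 5.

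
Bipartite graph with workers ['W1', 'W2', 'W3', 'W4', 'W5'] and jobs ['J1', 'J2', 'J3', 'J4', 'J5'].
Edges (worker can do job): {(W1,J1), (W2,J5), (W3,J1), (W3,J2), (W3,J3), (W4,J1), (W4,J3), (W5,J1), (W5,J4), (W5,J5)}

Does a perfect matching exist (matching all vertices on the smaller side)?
Yes, perfect matching exists (size 5)

Perfect matching: {(W1,J1), (W2,J5), (W3,J2), (W4,J3), (W5,J4)}
All 5 vertices on the smaller side are matched.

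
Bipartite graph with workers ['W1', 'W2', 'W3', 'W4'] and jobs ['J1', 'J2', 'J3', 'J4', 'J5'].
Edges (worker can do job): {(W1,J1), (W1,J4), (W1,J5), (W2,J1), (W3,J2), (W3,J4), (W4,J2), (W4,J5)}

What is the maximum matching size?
Maximum matching size = 4

Maximum matching: {(W1,J4), (W2,J1), (W3,J2), (W4,J5)}
Size: 4

This assigns 4 workers to 4 distinct jobs.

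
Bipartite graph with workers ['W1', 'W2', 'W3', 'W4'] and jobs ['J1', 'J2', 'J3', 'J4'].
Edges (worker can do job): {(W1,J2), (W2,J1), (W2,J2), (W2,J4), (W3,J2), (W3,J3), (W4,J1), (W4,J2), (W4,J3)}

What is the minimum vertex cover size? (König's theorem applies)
Minimum vertex cover size = 4

By König's theorem: in bipartite graphs,
min vertex cover = max matching = 4

Maximum matching has size 4, so minimum vertex cover also has size 4.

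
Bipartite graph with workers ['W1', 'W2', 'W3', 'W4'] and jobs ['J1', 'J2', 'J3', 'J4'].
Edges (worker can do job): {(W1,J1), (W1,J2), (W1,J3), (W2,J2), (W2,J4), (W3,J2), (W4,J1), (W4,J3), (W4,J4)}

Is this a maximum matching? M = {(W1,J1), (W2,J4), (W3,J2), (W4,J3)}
Yes, size 4 is maximum

Proposed matching has size 4.
Maximum matching size for this graph: 4.

This is a maximum matching.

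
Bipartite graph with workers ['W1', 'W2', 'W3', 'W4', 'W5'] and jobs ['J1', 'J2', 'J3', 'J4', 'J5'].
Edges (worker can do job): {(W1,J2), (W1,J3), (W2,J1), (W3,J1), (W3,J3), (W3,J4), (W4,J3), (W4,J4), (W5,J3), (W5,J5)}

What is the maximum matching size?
Maximum matching size = 5

Maximum matching: {(W1,J2), (W2,J1), (W3,J3), (W4,J4), (W5,J5)}
Size: 5

This assigns 5 workers to 5 distinct jobs.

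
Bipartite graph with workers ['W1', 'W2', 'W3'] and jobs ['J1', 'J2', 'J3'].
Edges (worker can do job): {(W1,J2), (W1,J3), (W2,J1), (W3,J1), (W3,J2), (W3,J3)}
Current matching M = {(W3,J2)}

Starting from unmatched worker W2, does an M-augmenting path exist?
Yes: W2 → J1

An M-augmenting path alternates non-matching / matching edges, starting and ending at unmatched vertices.
Path: W2 → J1
(J1 is unmatched in M, so the path is augmenting.)
Flipping edges along this path would increase |M| from 1 to 2.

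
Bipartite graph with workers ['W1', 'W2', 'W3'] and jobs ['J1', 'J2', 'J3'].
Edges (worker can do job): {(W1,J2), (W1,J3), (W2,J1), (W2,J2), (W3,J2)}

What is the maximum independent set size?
Maximum independent set = 3

By König's theorem:
- Min vertex cover = Max matching = 3
- Max independent set = Total vertices - Min vertex cover
- Max independent set = 6 - 3 = 3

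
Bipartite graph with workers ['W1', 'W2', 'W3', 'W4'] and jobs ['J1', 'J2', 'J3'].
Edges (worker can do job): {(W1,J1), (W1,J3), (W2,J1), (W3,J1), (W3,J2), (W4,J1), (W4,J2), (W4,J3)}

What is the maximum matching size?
Maximum matching size = 3

Maximum matching: {(W1,J3), (W3,J1), (W4,J2)}
Size: 3

This assigns 3 workers to 3 distinct jobs.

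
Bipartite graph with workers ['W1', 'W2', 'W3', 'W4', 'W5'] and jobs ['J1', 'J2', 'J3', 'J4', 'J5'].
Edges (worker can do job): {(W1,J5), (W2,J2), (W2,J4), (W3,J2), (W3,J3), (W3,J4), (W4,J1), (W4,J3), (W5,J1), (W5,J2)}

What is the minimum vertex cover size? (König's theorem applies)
Minimum vertex cover size = 5

By König's theorem: in bipartite graphs,
min vertex cover = max matching = 5

Maximum matching has size 5, so minimum vertex cover also has size 5.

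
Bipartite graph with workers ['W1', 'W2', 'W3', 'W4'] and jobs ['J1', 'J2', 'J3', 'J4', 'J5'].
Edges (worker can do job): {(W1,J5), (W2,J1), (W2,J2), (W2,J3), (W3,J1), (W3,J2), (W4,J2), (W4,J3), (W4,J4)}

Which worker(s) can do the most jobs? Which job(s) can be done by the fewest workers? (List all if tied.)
Most versatile: W2, W4 (3 jobs); Least covered: J4, J5 (1 workers)

Worker degrees (jobs they can do): W1:1, W2:3, W3:2, W4:3
Job degrees (workers who can do it): J1:2, J2:3, J3:2, J4:1, J5:1

Maximum worker degree is 3, achieved by: W2, W4
Minimum job degree is 1, achieved by: J4, J5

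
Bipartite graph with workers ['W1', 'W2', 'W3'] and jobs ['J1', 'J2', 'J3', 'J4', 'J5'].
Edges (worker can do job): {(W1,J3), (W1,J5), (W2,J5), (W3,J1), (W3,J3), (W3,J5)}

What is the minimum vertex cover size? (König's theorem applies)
Minimum vertex cover size = 3

By König's theorem: in bipartite graphs,
min vertex cover = max matching = 3

Maximum matching has size 3, so minimum vertex cover also has size 3.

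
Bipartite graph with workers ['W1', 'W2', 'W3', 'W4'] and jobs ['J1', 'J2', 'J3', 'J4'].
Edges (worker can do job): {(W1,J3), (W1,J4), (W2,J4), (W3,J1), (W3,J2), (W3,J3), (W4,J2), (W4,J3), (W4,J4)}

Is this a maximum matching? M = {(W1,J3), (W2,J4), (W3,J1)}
No, size 3 is not maximum

Proposed matching has size 3.
Maximum matching size for this graph: 4.

This is NOT maximum - can be improved to size 4.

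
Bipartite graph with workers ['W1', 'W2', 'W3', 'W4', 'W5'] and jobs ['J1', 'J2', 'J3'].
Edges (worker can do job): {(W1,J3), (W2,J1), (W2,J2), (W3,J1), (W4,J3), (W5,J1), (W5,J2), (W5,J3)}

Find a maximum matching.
Matching: {(W3,J1), (W4,J3), (W5,J2)}

Maximum matching (size 3):
  W3 → J1
  W4 → J3
  W5 → J2

Each worker is assigned to at most one job, and each job to at most one worker.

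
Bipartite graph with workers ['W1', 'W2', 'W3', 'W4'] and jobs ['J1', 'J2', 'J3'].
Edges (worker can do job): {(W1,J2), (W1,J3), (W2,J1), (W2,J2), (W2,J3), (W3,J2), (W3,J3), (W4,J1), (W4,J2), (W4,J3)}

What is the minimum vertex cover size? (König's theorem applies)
Minimum vertex cover size = 3

By König's theorem: in bipartite graphs,
min vertex cover = max matching = 3

Maximum matching has size 3, so minimum vertex cover also has size 3.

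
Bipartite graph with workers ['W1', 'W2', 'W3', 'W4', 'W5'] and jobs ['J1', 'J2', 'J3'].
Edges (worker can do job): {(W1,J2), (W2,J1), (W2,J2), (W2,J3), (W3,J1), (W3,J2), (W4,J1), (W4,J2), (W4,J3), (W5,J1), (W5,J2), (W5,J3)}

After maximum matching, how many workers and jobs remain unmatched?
Unmatched: 2 workers, 0 jobs

Maximum matching size: 3
Workers: 5 total, 3 matched, 2 unmatched
Jobs: 3 total, 3 matched, 0 unmatched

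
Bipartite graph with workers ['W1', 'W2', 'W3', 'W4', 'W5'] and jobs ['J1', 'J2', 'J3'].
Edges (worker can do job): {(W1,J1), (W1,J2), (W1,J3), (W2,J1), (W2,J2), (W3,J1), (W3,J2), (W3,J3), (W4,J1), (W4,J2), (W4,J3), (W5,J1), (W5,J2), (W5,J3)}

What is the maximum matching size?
Maximum matching size = 3

Maximum matching: {(W3,J3), (W4,J2), (W5,J1)}
Size: 3

This assigns 3 workers to 3 distinct jobs.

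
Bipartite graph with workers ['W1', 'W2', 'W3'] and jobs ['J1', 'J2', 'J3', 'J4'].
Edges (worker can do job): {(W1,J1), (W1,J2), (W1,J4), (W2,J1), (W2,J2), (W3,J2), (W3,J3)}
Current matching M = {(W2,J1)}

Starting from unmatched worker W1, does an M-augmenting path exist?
Yes: W1 → J4

An M-augmenting path alternates non-matching / matching edges, starting and ending at unmatched vertices.
Path: W1 → J4
(J4 is unmatched in M, so the path is augmenting.)
Flipping edges along this path would increase |M| from 1 to 2.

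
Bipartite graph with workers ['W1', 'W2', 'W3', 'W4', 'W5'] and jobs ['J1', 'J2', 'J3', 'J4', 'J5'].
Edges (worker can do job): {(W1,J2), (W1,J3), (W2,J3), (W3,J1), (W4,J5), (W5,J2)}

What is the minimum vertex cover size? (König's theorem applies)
Minimum vertex cover size = 4

By König's theorem: in bipartite graphs,
min vertex cover = max matching = 4

Maximum matching has size 4, so minimum vertex cover also has size 4.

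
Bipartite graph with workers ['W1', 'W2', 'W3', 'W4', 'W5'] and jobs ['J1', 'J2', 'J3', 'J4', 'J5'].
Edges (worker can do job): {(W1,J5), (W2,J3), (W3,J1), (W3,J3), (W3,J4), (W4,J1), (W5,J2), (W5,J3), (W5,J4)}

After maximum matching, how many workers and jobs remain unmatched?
Unmatched: 0 workers, 0 jobs

Maximum matching size: 5
Workers: 5 total, 5 matched, 0 unmatched
Jobs: 5 total, 5 matched, 0 unmatched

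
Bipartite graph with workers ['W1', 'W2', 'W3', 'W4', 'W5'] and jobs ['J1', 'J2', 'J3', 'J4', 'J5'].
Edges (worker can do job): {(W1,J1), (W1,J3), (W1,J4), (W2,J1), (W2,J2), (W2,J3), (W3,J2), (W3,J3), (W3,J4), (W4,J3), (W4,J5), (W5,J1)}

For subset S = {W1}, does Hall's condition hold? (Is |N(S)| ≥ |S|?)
Yes: |N(S)| = 3, |S| = 1

Subset S = {W1}
Neighbors N(S) = {J1, J3, J4}

|N(S)| = 3, |S| = 1
Hall's condition: |N(S)| ≥ |S| is satisfied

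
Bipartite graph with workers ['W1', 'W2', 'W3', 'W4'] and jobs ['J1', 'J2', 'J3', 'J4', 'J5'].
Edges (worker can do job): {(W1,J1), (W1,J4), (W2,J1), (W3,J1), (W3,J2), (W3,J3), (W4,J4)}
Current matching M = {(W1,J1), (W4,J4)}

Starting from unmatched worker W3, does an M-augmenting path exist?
Yes: W3 → J2

An M-augmenting path alternates non-matching / matching edges, starting and ending at unmatched vertices.
Path: W3 → J2
(J2 is unmatched in M, so the path is augmenting.)
Flipping edges along this path would increase |M| from 2 to 3.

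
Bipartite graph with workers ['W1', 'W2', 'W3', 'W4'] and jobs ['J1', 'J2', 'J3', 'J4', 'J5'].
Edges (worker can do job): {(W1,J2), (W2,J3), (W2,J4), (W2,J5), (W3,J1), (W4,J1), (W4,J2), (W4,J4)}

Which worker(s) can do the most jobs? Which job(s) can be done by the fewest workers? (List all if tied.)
Most versatile: W2, W4 (3 jobs); Least covered: J3, J5 (1 workers)

Worker degrees (jobs they can do): W1:1, W2:3, W3:1, W4:3
Job degrees (workers who can do it): J1:2, J2:2, J3:1, J4:2, J5:1

Maximum worker degree is 3, achieved by: W2, W4
Minimum job degree is 1, achieved by: J3, J5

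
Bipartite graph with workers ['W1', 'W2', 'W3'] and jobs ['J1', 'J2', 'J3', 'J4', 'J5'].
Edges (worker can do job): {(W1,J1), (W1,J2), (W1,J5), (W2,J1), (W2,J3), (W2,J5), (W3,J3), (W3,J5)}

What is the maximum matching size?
Maximum matching size = 3

Maximum matching: {(W1,J1), (W2,J3), (W3,J5)}
Size: 3

This assigns 3 workers to 3 distinct jobs.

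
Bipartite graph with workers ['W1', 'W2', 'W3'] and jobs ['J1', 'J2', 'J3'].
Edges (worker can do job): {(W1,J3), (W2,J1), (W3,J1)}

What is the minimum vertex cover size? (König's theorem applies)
Minimum vertex cover size = 2

By König's theorem: in bipartite graphs,
min vertex cover = max matching = 2

Maximum matching has size 2, so minimum vertex cover also has size 2.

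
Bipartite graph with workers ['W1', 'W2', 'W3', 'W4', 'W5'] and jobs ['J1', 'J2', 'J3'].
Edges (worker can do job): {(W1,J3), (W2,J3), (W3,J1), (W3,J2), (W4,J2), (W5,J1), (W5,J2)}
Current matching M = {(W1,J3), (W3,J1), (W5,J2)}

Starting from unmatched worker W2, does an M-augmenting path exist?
No augmenting path from W2

Alternating search from W2 reaches jobs: {J3}.
Every reachable job is already matched in M, and following those matched edges back to workers exposes no further unvisited jobs.
No M-augmenting path from W2 exists.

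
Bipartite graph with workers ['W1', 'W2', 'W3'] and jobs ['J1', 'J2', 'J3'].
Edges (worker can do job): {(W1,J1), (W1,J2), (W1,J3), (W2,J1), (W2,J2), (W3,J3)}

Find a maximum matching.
Matching: {(W1,J1), (W2,J2), (W3,J3)}

Maximum matching (size 3):
  W1 → J1
  W2 → J2
  W3 → J3

Each worker is assigned to at most one job, and each job to at most one worker.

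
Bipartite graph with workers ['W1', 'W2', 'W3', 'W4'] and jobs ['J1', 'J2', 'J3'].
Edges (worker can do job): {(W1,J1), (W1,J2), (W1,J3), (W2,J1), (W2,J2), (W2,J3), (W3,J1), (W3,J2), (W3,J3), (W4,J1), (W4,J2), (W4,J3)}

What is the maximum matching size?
Maximum matching size = 3

Maximum matching: {(W1,J2), (W3,J1), (W4,J3)}
Size: 3

This assigns 3 workers to 3 distinct jobs.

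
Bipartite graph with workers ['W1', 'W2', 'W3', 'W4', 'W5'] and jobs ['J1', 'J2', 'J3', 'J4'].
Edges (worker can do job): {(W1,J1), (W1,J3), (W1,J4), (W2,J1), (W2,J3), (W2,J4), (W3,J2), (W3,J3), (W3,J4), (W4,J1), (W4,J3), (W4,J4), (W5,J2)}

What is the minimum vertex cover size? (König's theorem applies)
Minimum vertex cover size = 4

By König's theorem: in bipartite graphs,
min vertex cover = max matching = 4

Maximum matching has size 4, so minimum vertex cover also has size 4.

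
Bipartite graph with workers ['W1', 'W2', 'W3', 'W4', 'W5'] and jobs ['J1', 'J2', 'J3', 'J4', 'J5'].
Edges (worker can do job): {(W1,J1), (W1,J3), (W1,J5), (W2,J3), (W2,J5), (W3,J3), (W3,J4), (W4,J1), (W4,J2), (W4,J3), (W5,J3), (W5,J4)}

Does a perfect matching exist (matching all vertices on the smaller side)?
Yes, perfect matching exists (size 5)

Perfect matching: {(W1,J1), (W2,J5), (W3,J4), (W4,J2), (W5,J3)}
All 5 vertices on the smaller side are matched.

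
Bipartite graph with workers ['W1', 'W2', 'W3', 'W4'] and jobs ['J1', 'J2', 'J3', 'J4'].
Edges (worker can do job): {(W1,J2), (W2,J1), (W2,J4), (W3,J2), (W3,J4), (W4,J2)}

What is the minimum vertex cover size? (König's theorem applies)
Minimum vertex cover size = 3

By König's theorem: in bipartite graphs,
min vertex cover = max matching = 3

Maximum matching has size 3, so minimum vertex cover also has size 3.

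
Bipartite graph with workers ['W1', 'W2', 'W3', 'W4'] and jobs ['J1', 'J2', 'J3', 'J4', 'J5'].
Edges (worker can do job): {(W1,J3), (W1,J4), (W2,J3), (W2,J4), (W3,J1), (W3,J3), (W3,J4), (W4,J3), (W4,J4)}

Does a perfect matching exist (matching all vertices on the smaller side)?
No, maximum matching has size 3 < 4

Maximum matching has size 3, need 4 for perfect matching.
Unmatched workers: ['W2']
Unmatched jobs: ['J5', 'J2']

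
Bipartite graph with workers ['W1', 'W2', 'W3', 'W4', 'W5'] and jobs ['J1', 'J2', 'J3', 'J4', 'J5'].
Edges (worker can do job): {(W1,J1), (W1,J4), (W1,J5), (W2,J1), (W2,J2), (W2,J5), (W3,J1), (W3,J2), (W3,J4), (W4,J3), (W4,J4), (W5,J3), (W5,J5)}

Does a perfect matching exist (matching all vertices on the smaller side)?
Yes, perfect matching exists (size 5)

Perfect matching: {(W1,J5), (W2,J2), (W3,J1), (W4,J4), (W5,J3)}
All 5 vertices on the smaller side are matched.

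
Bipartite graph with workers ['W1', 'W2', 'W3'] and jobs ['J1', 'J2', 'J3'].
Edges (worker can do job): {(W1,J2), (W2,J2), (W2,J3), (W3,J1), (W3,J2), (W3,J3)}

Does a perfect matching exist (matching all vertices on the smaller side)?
Yes, perfect matching exists (size 3)

Perfect matching: {(W1,J2), (W2,J3), (W3,J1)}
All 3 vertices on the smaller side are matched.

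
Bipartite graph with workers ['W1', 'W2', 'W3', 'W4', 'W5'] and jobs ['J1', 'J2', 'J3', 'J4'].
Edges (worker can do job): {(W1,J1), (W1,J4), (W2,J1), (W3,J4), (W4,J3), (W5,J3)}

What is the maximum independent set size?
Maximum independent set = 6

By König's theorem:
- Min vertex cover = Max matching = 3
- Max independent set = Total vertices - Min vertex cover
- Max independent set = 9 - 3 = 6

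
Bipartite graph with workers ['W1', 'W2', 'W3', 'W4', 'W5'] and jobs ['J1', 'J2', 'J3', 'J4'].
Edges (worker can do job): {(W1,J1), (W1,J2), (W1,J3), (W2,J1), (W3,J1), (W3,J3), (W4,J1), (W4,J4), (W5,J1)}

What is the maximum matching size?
Maximum matching size = 4

Maximum matching: {(W1,J2), (W3,J3), (W4,J4), (W5,J1)}
Size: 4

This assigns 4 workers to 4 distinct jobs.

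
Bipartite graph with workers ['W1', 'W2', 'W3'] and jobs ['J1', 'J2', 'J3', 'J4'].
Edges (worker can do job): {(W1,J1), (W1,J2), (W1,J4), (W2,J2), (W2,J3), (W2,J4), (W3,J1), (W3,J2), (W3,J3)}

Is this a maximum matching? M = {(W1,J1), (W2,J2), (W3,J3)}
Yes, size 3 is maximum

Proposed matching has size 3.
Maximum matching size for this graph: 3.

This is a maximum matching.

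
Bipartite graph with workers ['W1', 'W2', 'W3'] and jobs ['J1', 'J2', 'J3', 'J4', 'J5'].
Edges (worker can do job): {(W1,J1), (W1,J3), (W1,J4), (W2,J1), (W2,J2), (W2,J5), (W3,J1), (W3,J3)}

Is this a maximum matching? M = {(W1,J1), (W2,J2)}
No, size 2 is not maximum

Proposed matching has size 2.
Maximum matching size for this graph: 3.

This is NOT maximum - can be improved to size 3.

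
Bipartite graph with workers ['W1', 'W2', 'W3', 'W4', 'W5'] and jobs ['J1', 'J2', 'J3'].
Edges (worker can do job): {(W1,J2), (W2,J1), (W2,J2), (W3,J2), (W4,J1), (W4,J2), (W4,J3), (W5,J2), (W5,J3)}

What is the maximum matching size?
Maximum matching size = 3

Maximum matching: {(W3,J2), (W4,J1), (W5,J3)}
Size: 3

This assigns 3 workers to 3 distinct jobs.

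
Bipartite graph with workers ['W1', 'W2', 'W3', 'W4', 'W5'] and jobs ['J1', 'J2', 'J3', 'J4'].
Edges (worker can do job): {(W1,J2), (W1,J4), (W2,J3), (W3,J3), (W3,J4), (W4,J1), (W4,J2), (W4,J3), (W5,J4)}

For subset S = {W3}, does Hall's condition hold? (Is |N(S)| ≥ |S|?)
Yes: |N(S)| = 2, |S| = 1

Subset S = {W3}
Neighbors N(S) = {J3, J4}

|N(S)| = 2, |S| = 1
Hall's condition: |N(S)| ≥ |S| is satisfied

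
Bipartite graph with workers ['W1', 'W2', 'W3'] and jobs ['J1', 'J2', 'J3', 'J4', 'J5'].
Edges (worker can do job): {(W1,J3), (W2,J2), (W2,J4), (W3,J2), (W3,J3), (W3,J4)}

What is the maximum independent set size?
Maximum independent set = 5

By König's theorem:
- Min vertex cover = Max matching = 3
- Max independent set = Total vertices - Min vertex cover
- Max independent set = 8 - 3 = 5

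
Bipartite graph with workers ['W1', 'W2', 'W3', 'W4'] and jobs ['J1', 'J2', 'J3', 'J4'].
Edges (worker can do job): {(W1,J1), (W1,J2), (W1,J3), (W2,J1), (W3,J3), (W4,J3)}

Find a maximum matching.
Matching: {(W1,J2), (W2,J1), (W4,J3)}

Maximum matching (size 3):
  W1 → J2
  W2 → J1
  W4 → J3

Each worker is assigned to at most one job, and each job to at most one worker.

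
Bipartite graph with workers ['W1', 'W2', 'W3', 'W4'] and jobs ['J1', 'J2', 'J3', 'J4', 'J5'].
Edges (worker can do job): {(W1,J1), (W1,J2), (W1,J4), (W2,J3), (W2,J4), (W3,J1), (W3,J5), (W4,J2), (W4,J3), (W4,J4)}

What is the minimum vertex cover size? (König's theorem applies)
Minimum vertex cover size = 4

By König's theorem: in bipartite graphs,
min vertex cover = max matching = 4

Maximum matching has size 4, so minimum vertex cover also has size 4.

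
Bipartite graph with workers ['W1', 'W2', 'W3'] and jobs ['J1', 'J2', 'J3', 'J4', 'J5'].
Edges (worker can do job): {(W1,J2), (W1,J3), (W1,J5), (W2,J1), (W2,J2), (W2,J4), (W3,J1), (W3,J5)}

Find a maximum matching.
Matching: {(W1,J5), (W2,J4), (W3,J1)}

Maximum matching (size 3):
  W1 → J5
  W2 → J4
  W3 → J1

Each worker is assigned to at most one job, and each job to at most one worker.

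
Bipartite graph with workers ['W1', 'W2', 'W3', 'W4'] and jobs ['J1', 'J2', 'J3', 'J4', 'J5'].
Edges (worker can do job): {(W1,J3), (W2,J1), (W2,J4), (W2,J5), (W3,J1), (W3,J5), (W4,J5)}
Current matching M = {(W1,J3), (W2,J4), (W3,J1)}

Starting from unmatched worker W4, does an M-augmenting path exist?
Yes: W4 → J5

An M-augmenting path alternates non-matching / matching edges, starting and ending at unmatched vertices.
Path: W4 → J5
(J5 is unmatched in M, so the path is augmenting.)
Flipping edges along this path would increase |M| from 3 to 4.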